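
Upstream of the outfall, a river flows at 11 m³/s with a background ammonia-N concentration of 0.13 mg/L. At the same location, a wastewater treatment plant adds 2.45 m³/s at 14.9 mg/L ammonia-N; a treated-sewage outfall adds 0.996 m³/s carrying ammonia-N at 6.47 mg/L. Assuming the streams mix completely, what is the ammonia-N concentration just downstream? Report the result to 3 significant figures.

Mixed concentration C = ΣQC/ΣQ = (11.00·0.1300 + 2.450·14.90 + 0.9960·6.470) / 14.45 = 44.38/14.45 = 3.072 mg/L.

3.07 mg/L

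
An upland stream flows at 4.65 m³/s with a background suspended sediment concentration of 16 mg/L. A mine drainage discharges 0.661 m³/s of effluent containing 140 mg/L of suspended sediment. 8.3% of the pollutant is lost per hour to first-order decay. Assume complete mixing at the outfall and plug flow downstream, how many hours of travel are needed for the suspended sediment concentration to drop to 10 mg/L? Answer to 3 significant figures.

After mixing, C = (4.650·16.00 + 0.6610·140.0) / 5.311 = 166.9/5.311 = 31.43 mg/L.
8.3%/h lost → k = −ln(1 − 0.083) = 0.08665 h⁻¹.
31.43·exp(−k·t) = 10 → t = ln(31.43/10)/k = 47580 s = 13.22 h.

13.2 h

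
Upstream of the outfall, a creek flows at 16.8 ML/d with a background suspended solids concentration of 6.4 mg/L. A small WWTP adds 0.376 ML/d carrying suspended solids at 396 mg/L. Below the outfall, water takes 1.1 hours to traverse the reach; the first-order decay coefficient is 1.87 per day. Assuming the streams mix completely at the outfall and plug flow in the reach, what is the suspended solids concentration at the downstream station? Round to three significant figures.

Flow-weighted average: C = (16.80·6.400 + 0.3760·396.0) / 17.18 = 256.4/17.18 = 14.93 mg/L.
After decay, C = 14.93 × e^(−kt) = 14.93 × 0.9179 = 13.70 mg/L.

13.7 mg/L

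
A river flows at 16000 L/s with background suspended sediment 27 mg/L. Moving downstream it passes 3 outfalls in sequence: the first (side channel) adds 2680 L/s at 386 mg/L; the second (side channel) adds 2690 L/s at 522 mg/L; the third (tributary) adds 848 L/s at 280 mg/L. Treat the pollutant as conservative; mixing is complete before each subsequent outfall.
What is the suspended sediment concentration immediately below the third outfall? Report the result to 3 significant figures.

After outfall 1: Q = 16000 + 2680 = 18680 L/s; C = (16000·27.00 + 2680·386.0)/18680 = 78.51 mg/L.
After outfall 2: Q = 18680 + 2690 = 21370 L/s; C = (18680·78.51 + 2690·522.0)/21370 = 134.3 mg/L.
After outfall 3: Q = 21370 + 848.0 = 22220 L/s; C = (21370·134.3 + 848.0·280.0)/22220 = 139.9 mg/L.

140 mg/L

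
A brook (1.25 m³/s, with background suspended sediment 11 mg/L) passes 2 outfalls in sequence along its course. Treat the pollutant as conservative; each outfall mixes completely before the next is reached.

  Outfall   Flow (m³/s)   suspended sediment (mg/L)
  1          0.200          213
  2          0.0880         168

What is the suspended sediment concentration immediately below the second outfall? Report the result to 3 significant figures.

Below outfall 1: Q → 1.450 m³/s, C = (1.250·11.00 + 0.2000·213.0)/1.450 = 38.86 mg/L.
Below outfall 2: Q → 1.538 m³/s, C = (1.450·38.86 + 0.08800·168.0)/1.538 = 46.25 mg/L.

46.3 mg/L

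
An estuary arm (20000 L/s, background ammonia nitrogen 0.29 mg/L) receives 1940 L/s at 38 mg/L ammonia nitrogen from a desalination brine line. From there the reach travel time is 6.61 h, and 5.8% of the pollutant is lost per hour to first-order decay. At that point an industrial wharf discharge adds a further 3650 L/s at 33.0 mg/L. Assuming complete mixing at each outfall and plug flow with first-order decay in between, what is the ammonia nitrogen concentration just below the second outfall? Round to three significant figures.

After mixing, C = (20000·0.2900 + 1940·38.00) / 21940 = 79520/21940 = 3.624 mg/L; combined flow 21940 L/s.
5.8%/h lost → k = −ln(1 − 0.058) = 0.05975 h⁻¹.
Decay over the reach: 3.624·exp(−kt) = 3.624·0.6737 = 2.442 mg/L.
At the second outfall, C = (21940·2.442 + 3650·33.00) / (21940 + 3650) = 6.800 mg/L.

6.80 mg/L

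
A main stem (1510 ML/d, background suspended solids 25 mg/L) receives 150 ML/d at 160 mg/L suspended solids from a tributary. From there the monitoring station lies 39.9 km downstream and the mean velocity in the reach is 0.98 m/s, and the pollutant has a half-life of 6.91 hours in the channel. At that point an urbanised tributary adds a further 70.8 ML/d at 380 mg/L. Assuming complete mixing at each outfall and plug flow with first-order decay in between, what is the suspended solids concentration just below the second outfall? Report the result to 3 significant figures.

Mixed concentration C = ΣQC/ΣQ = (1510·25.00 + 150.0·160.0) / 1660 = 61750/1660 = 37.20 mg/L; combined flow 1660 ML/d.
Travel time t = 39.9·1000 / 0.98 = 40710 s = 11.31 h.
Half-life 6.91 h → k = ln 2 / 6.91 = 0.1003 h⁻¹ = 2.407 d⁻¹.
Applying C = C₀e^(−kt): 37.20 × 0.3216 = 11.96 mg/L.
Second outfall: C = (1660·11.96 + 70.80·380.0)/1731 = 27.02 mg/L.

27.0 mg/L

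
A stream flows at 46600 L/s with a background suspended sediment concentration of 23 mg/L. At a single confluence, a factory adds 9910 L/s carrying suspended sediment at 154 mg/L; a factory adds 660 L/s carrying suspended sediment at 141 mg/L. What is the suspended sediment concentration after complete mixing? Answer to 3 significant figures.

After mixing, C = (46600·23.00 + 9910·154.0 + 660.0·141.0) / 57170 = 2691000/57170 = 47.07 mg/L.

47.1 mg/L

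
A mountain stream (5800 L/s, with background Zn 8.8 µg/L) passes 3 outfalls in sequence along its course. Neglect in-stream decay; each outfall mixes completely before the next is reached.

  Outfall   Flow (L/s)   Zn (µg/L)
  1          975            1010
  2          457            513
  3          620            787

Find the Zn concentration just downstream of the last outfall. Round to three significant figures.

224 µg/L

After outfall 1: Q = 5800 + 975.0 = 6775 L/s; C = (5800·8.800 + 975.0·1010)/6775 = 152.9 µg/L.
After outfall 2: Q = 6775 + 457.0 = 7232 L/s; C = (6775·152.9 + 457.0·513.0)/7232 = 175.6 µg/L.
After outfall 3: Q = 7232 + 620.0 = 7852 L/s; C = (7232·175.6 + 620.0·787.0)/7852 = 223.9 µg/L.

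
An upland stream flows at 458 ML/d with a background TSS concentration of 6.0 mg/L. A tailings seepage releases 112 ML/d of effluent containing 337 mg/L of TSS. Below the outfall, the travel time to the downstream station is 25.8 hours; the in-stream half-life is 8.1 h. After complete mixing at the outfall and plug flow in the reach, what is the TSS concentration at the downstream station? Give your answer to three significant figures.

Conservation of mass: C = (458.0·6.000 + 112.0·337.0) / 570.0 = 40490/570.0 = 71.04 mg/L.
Half-life 8.1 h → k = ln 2 / 8.1 = 0.08557 h⁻¹ = 2.054 d⁻¹.
Decay over the reach: 71.04·exp(−kt) = 71.04·0.1099 = 7.810 mg/L.

7.81 mg/L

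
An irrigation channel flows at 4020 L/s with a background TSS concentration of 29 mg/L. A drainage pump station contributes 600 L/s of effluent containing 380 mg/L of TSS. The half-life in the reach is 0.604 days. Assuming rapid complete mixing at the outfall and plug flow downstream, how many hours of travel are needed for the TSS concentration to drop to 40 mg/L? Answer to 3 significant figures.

Mixed concentration C = ΣQC/ΣQ = (4020·29.00 + 600.0·380.0) / 4620 = 344600/4620 = 74.58 mg/L.
Half-life 0.604 d → k = ln 2 / 0.604 = 1.148 d⁻¹.
74.58·exp(−k·t) = 40 → t = ln(74.58/40)/k = 46910 s = 13.03 h.

13.0 h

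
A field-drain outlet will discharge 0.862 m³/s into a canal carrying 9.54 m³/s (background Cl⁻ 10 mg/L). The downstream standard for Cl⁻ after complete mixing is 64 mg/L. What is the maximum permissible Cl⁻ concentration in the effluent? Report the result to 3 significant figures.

662 mg/L

At the limit, (Qr·Cr + Qe·Cₑ)/(Qr + Qe) = 64:
Cₑ = (10.40·64 − 9.540·10.00) / 0.8620 = 661.6 mg/L.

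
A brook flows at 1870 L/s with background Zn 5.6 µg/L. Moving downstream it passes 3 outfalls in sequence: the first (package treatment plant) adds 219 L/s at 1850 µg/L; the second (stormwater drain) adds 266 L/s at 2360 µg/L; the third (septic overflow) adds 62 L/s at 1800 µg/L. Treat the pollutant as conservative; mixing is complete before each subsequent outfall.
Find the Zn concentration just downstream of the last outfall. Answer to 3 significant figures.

478 µg/L

Below outfall 1: Q → 2089 L/s, C = (1870·5.600 + 219.0·1850)/2089 = 199.0 µg/L.
Below outfall 2: Q → 2355 L/s, C = (2089·199.0 + 266.0·2360)/2355 = 443.0 µg/L.
Below outfall 3: Q → 2417 L/s, C = (2355·443.0 + 62.00·1800)/2417 = 477.9 µg/L.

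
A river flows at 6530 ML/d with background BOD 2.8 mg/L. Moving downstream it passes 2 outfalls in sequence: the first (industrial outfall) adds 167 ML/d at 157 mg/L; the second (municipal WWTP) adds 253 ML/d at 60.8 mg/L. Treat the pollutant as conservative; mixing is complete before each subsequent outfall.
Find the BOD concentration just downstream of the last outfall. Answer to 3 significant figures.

8.62 mg/L

Outfall 1: combined Q = 6697 ML/d; C = (6530·2.800 + 167.0·157.0)/6697 = 6.645 mg/L.
Outfall 2: combined Q = 6950 ML/d; C = (6697·6.645 + 253.0·60.80)/6950 = 8.617 mg/L.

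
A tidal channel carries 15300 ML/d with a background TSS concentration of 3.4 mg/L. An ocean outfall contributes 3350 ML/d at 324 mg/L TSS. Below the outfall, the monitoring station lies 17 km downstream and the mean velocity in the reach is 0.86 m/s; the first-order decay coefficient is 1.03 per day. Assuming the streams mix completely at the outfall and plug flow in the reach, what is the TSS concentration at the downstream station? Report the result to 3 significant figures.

48.2 mg/L

Conservation of mass: C = (15300·3.400 + 3350·324.0) / 18650 = 1137000/18650 = 60.99 mg/L.
Travel time t = 17·1000 / 0.86 = 19770 s = 5.491 h.
Decay over the reach: 60.99·exp(−kt) = 60.99·0.7901 = 48.18 mg/L.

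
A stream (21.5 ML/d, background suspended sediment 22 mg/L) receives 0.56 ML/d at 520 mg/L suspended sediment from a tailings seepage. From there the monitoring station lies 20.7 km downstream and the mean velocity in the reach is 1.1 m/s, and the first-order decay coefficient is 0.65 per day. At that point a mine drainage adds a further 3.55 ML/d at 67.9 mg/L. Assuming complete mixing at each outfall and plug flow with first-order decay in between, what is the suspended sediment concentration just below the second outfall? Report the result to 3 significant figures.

Conservation of mass: C = (21.50·22.00 + 0.5600·520.0) / 22.06 = 764.2/22.06 = 34.64 mg/L; combined flow 22.06 ML/d.
Travel time t = 20.7·1000 / 1.1 = 18820 s = 5.227 h.
After decay, C = 34.64 × e^(−kt) = 34.64 × 0.8680 = 30.07 mg/L.
Second outfall: C = (22.06·30.07 + 3.550·67.90)/25.61 = 35.31 mg/L.

35.3 mg/L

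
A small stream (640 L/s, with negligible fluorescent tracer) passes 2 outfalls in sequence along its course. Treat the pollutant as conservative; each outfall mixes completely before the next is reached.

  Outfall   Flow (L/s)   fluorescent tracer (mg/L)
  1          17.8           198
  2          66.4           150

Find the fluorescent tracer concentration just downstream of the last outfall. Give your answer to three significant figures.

18.6 mg/L

After outfall 1: Q = 640.0 + 17.80 = 657.8 L/s; C = (640.0·0 + 17.80·198.0)/657.8 = 5.358 mg/L.
After outfall 2: Q = 657.8 + 66.40 = 724.2 L/s; C = (657.8·5.358 + 66.40·150.0)/724.2 = 18.62 mg/L.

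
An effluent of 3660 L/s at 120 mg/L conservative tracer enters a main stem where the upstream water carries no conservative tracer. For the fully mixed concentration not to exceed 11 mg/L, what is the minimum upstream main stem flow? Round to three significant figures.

36300 L/s

Set C_mix = 11: (Q·0 + 3660·120.0) / (Q + 3660) = 11
→ Q = 3660·(120.0 − 11)/(11 − 0) = 36270 L/s.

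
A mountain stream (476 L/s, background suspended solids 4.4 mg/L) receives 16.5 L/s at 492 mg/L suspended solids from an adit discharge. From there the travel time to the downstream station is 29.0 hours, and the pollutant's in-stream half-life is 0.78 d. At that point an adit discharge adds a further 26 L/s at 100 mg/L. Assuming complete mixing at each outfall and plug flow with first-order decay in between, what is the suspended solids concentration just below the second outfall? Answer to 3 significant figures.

Mixed concentration C = ΣQC/ΣQ = (476.0·4.400 + 16.50·492.0) / 492.5 = 10210/492.5 = 20.74 mg/L; combined flow 492.5 L/s.
Half-life 0.78 d → k = ln 2 / 0.78 = 0.8887 d⁻¹.
Applying C = C₀e^(−kt): 20.74 × 0.3417 = 7.086 mg/L.
At the second outfall, C = (492.5·7.086 + 26.00·100.0) / (492.5 + 26.00) = 11.74 mg/L.

11.7 mg/L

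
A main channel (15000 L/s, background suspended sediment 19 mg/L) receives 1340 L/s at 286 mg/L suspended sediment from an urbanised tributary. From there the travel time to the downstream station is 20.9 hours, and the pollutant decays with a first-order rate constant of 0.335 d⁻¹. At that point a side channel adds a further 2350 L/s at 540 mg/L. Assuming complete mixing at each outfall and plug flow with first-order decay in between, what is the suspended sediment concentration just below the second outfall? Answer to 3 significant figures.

Flow-weighted average: C = (15000·19.00 + 1340·286.0) / 16340 = 668200/16340 = 40.90 mg/L; combined flow 16340 L/s.
After decay, C = 40.90 × e^(−kt) = 40.90 × 0.7470 = 30.55 mg/L.
Second outfall: C = (16340·30.55 + 2350·540.0)/18690 = 94.60 mg/L.

94.6 mg/L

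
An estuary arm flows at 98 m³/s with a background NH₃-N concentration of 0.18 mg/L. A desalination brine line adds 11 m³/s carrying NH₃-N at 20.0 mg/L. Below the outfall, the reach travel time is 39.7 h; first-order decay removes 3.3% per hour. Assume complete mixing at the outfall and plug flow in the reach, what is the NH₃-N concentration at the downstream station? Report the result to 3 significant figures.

Flow-weighted average: C = (98.00·0.1800 + 11.00·20.00) / 109.0 = 237.6/109.0 = 2.180 mg/L.
3.3%/h lost → k = −ln(1 − 0.033) = 0.03356 h⁻¹.
After decay, C = 2.180 × e^(−kt) = 2.180 × 0.2639 = 0.5753 mg/L.

0.575 mg/L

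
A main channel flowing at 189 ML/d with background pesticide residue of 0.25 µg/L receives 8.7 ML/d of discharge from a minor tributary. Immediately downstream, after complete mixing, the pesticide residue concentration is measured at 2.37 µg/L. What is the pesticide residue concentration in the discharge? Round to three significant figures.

48.4 µg/L

Mass balance: 189.0·0.2500 + 8.700·Cₑ = 197.7·2.370
→ Cₑ = (197.7·2.370 − 189.0·0.2500) / 8.700 = 48.43 µg/L.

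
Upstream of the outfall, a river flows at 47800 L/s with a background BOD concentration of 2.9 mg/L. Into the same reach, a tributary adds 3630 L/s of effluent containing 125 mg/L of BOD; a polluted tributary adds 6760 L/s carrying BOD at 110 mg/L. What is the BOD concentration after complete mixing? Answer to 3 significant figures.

Mixed concentration C = ΣQC/ΣQ = (47800·2.900 + 3630·125.0 + 6760·110.0) / 58190 = 1336000/58190 = 22.96 mg/L.

23.0 mg/L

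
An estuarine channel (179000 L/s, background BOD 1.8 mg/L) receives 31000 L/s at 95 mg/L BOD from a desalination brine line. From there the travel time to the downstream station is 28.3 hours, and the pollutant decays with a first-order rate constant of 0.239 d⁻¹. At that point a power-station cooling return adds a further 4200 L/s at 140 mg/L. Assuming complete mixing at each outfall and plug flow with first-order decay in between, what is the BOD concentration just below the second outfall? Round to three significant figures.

14.3 mg/L

Mixed concentration C = ΣQC/ΣQ = (179000·1.800 + 31000·95.00) / 210000 = 3267000/210000 = 15.56 mg/L; combined flow 210000 L/s.
First-order decay: C = 15.56·exp(−k·t) = 15.56·0.7544 = 11.74 mg/L.
At the second outfall, C = (210000·11.74 + 4200·140.0) / (210000 + 4200) = 14.25 mg/L.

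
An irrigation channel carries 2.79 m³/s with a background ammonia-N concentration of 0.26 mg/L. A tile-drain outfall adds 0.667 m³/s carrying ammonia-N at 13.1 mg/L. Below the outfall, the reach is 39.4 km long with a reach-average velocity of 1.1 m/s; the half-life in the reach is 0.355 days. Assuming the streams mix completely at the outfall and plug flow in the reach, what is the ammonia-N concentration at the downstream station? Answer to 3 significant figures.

Mass balance: C = (2.790·0.2600 + 0.6670·13.10) / 3.457 = 9.463/3.457 = 2.737 mg/L.
Travel time t = 39.4·1000 / 1.1 = 35820 s = 9.949 h.
Half-life 0.355 d → k = ln 2 / 0.355 = 1.953 d⁻¹.
First-order decay: C = 2.737·exp(−k·t) = 2.737·0.4451 = 1.218 mg/L.

1.22 mg/L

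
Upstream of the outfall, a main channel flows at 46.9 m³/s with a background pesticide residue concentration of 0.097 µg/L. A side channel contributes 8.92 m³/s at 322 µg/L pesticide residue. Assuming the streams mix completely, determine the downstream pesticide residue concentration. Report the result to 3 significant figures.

After mixing, C = (46.90·0.09700 + 8.920·322.0) / 55.82 = 2877/55.82 = 51.54 µg/L.

51.5 µg/L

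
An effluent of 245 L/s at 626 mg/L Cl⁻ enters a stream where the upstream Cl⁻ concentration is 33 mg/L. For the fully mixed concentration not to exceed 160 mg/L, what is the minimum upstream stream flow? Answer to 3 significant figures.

Set C_mix = 160: (Q·33.00 + 245.0·626.0) / (Q + 245.0) = 160
→ Q = 245.0·(626.0 − 160)/(160 − 33.00) = 899.0 L/s.

899 L/s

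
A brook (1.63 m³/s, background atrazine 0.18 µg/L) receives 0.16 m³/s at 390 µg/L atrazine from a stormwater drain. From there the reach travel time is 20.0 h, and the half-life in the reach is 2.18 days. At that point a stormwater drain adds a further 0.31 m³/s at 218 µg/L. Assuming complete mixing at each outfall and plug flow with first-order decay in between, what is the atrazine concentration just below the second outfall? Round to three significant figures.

55.1 µg/L

After mixing, C = (1.630·0.1800 + 0.1600·390.0) / 1.790 = 62.69/1.790 = 35.02 µg/L; combined flow 1.790 m³/s.
Half-life 2.18 d → k = ln 2 / 2.18 = 0.3180 d⁻¹.
Applying C = C₀e^(−kt): 35.02 × 0.7672 = 26.87 µg/L.
At the second outfall, C = (1.790·26.87 + 0.3100·218.0) / (1.790 + 0.3100) = 55.09 µg/L.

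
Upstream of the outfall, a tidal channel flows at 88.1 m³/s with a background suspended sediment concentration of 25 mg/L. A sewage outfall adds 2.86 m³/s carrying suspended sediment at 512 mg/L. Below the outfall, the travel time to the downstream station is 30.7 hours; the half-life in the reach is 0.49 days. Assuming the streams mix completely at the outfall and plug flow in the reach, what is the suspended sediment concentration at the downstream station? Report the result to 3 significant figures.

6.60 mg/L

Mass balance: C = (88.10·25.00 + 2.860·512.0) / 90.96 = 3667/90.96 = 40.31 mg/L.
Half-life 0.49 d → k = ln 2 / 0.49 = 1.415 d⁻¹.
Decay over the reach: 40.31·exp(−kt) = 40.31·0.1637 = 6.601 mg/L.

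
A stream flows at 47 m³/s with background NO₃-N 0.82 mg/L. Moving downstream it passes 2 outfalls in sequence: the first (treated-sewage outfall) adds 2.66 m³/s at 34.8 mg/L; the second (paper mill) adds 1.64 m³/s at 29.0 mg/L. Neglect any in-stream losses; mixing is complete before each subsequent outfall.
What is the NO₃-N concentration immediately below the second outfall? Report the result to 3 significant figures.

3.48 mg/L

Below outfall 1: Q → 49.66 m³/s, C = (47.00·0.8200 + 2.660·34.80)/49.66 = 2.640 mg/L.
Below outfall 2: Q → 51.30 m³/s, C = (49.66·2.640 + 1.640·29.00)/51.30 = 3.483 mg/L.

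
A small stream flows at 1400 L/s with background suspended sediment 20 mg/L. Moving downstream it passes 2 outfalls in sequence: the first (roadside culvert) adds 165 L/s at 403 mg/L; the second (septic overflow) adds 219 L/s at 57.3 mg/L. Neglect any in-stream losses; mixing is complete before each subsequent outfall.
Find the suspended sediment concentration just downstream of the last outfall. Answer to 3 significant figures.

60.0 mg/L

After outfall 1: Q = 1400 + 165.0 = 1565 L/s; C = (1400·20.00 + 165.0·403.0)/1565 = 60.38 mg/L.
After outfall 2: Q = 1565 + 219.0 = 1784 L/s; C = (1565·60.38 + 219.0·57.30)/1784 = 60.00 mg/L.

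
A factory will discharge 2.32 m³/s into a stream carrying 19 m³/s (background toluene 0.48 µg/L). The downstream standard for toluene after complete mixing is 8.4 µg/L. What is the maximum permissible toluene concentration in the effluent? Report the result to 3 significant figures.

73.3 µg/L

At the limit, (Qr·Cr + Qe·Cₑ)/(Qr + Qe) = 8.4:
Cₑ = (21.32·8.4 − 19.00·0.4800) / 2.320 = 73.26 µg/L.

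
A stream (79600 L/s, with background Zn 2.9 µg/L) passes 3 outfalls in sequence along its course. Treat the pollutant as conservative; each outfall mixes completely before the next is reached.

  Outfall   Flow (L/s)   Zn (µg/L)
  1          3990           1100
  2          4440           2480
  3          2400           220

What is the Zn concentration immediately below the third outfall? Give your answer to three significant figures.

179 µg/L

Below outfall 1: Q → 83590 L/s, C = (79600·2.900 + 3990·1100)/83590 = 55.27 µg/L.
Below outfall 2: Q → 88030 L/s, C = (83590·55.27 + 4440·2480)/88030 = 177.6 µg/L.
Below outfall 3: Q → 90430 L/s, C = (88030·177.6 + 2400·220.0)/90430 = 178.7 µg/L.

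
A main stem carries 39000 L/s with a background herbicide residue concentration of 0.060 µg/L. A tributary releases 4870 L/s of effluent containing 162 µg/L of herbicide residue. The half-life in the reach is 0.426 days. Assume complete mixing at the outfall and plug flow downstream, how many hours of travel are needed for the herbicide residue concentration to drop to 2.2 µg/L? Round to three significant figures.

31.0 h

After mixing, C = (39000·0.06000 + 4870·162.0) / 43870 = 791300/43870 = 18.04 µg/L.
Half-life 0.426 d → k = ln 2 / 0.426 = 1.627 d⁻¹.
18.04·exp(−k·t) = 2.2 → t = ln(18.04/2.2)/k = 111700 s = 31.03 h.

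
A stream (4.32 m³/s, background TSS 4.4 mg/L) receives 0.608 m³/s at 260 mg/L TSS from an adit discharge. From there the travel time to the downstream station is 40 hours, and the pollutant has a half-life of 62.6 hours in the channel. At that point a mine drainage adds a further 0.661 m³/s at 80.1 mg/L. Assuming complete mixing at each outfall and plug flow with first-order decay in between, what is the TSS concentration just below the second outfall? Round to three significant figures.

29.8 mg/L

Mass balance: C = (4.320·4.400 + 0.6080·260.0) / 4.928 = 177.1/4.928 = 35.94 mg/L; combined flow 4.928 m³/s.
Half-life 62.6 h → k = ln 2 / 62.6 = 0.01107 h⁻¹ = 0.2657 d⁻¹.
Decay over the reach: 35.94·exp(−kt) = 35.94·0.6422 = 23.08 mg/L.
Second outfall: C = (4.928·23.08 + 0.6610·80.10)/5.589 = 29.82 mg/L.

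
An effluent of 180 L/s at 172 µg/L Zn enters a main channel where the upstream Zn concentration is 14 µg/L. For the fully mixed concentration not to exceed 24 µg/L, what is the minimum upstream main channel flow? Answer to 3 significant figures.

Set C_mix = 24: (Q·14.00 + 180.0·172.0) / (Q + 180.0) = 24
→ Q = 180.0·(172.0 − 24)/(24 − 14.00) = 2664 L/s.

2660 L/s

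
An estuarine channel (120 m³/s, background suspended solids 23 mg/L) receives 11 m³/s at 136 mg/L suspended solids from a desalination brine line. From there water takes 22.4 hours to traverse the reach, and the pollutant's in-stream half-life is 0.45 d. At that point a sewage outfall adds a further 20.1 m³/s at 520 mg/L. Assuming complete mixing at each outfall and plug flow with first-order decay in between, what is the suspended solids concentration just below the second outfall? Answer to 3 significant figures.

After mixing, C = (120.0·23.00 + 11.00·136.0) / 131.0 = 4256/131.0 = 32.49 mg/L; combined flow 131.0 m³/s.
Half-life 0.45 d → k = ln 2 / 0.45 = 1.540 d⁻¹.
Decay over the reach: 32.49·exp(−kt) = 32.49·0.2375 = 7.716 mg/L.
At the second outfall, C = (131.0·7.716 + 20.10·520.0) / (131.0 + 20.10) = 75.86 mg/L.

75.9 mg/L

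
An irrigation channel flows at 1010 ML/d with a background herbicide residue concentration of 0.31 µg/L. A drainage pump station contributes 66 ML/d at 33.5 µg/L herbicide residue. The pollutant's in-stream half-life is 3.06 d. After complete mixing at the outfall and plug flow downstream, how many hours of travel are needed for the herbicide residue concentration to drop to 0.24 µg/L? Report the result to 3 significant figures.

Mixed concentration C = ΣQC/ΣQ = (1010·0.3100 + 66.00·33.50) / 1076 = 2524/1076 = 2.346 µg/L.
Half-life 3.06 d → k = ln 2 / 3.06 = 0.2265 d⁻¹.
2.346·exp(−k·t) = 0.24 → t = ln(2.346/0.24)/k = 869600 s = 241.5 h.

242 h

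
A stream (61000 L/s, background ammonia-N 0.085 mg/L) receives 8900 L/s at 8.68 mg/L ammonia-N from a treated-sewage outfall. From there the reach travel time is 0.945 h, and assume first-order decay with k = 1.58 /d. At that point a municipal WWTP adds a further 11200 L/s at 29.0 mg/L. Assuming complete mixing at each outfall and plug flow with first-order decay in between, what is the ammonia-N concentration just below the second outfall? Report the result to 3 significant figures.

Flow-weighted average: C = (61000·0.08500 + 8900·8.680) / 69900 = 82440/69900 = 1.179 mg/L; combined flow 69900 L/s.
Applying C = C₀e^(−kt): 1.179 × 0.9397 = 1.108 mg/L.
At the second outfall, C = (69900·1.108 + 11200·29.00) / (69900 + 11200) = 4.960 mg/L.

4.96 mg/L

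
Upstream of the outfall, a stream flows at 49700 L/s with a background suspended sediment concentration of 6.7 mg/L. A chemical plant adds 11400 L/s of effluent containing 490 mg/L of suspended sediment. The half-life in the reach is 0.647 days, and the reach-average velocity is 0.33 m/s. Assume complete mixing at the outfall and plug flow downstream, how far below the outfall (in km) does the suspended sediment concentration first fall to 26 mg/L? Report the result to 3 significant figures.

35.0 km

Flow-weighted average: C = (49700·6.700 + 11400·490.0) / 61100 = 5919000/61100 = 96.87 mg/L.
Half-life 0.647 d → k = ln 2 / 0.647 = 1.071 d⁻¹.
Set 96.87·exp(−k·t) = 26 → t = ln(96.87/26)/k = 106100 s = 29.47 h.
Distance = v·t = 0.33·106100 = 35010 m = 35.01 km.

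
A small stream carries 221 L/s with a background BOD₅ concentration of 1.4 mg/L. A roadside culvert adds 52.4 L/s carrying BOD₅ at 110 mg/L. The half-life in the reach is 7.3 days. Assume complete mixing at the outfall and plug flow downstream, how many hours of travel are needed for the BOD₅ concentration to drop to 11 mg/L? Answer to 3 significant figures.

Flow-weighted average: C = (221.0·1.400 + 52.40·110.0) / 273.4 = 6073/273.4 = 22.21 mg/L.
Half-life 7.3 d → k = ln 2 / 7.3 = 0.09495 d⁻¹.
22.21·exp(−k·t) = 11 → t = ln(22.21/11)/k = 639500 s = 177.7 h.

178 h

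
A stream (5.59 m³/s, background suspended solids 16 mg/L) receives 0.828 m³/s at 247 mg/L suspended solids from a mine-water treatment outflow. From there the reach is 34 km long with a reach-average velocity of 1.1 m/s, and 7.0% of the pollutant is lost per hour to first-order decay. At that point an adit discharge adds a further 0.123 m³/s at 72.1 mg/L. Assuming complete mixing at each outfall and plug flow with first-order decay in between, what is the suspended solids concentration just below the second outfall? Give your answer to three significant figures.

Mass balance: C = (5.590·16.00 + 0.8280·247.0) / 6.418 = 294.0/6.418 = 45.80 mg/L; combined flow 6.418 m³/s.
Travel time t = 34·1000 / 1.1 = 30910 s = 8.586 h.
7.0%/h lost → k = −ln(1 − 0.07) = 0.07257 h⁻¹.
After decay, C = 45.80 × e^(−kt) = 45.80 × 0.5363 = 24.56 mg/L.
Second outfall: C = (6.418·24.56 + 0.1230·72.10)/6.541 = 25.46 mg/L.

25.5 mg/L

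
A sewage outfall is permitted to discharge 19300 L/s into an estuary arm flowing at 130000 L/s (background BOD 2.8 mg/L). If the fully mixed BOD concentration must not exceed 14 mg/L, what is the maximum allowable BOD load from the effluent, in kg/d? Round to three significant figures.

149000 kg/d

Mass balance at the limit: 130000·2.800 + 19300·Cₑ = 149300·14 → Cₑ = 89.44 mg/L.
19300 L/s = 19.30 m³/s. Load = 19.30 m³/s × 89.44 g/m³ × 86 400 s/d = 149100 kg/d.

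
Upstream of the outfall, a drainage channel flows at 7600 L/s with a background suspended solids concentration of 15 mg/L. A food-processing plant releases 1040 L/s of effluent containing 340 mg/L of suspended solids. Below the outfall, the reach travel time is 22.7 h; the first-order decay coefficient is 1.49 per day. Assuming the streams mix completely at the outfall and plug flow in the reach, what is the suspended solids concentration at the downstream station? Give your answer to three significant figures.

13.2 mg/L

Mass balance: C = (7600·15.00 + 1040·340.0) / 8640 = 467600/8640 = 54.12 mg/L.
Decay over the reach: 54.12·exp(−kt) = 54.12·0.2443 = 13.22 mg/L.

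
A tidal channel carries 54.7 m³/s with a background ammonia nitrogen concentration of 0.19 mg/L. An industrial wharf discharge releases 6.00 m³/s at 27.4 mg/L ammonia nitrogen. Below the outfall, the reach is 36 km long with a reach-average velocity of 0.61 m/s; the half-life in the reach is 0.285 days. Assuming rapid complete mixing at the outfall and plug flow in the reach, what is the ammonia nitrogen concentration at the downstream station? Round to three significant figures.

0.547 mg/L

Conservation of mass: C = (54.70·0.1900 + 6.000·27.40) / 60.70 = 174.8/60.70 = 2.880 mg/L.
Travel time t = 36·1000 / 0.61 = 59020 s = 16.39 h.
Half-life 0.285 d → k = ln 2 / 0.285 = 2.432 d⁻¹.
After decay, C = 2.880 × e^(−kt) = 2.880 × 0.1899 = 0.5468 mg/L.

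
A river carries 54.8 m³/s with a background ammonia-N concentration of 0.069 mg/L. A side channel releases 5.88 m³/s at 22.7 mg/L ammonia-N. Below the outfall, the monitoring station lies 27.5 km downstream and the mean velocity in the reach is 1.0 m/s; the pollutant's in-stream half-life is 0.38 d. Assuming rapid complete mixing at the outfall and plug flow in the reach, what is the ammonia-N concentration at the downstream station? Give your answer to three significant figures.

1.27 mg/L

Mass balance: C = (54.80·0.06900 + 5.880·22.70) / 60.68 = 137.3/60.68 = 2.262 mg/L.
Travel time t = 27.5·1000 / 1.0 = 27500 s = 7.639 h.
Half-life 0.38 d → k = ln 2 / 0.38 = 1.824 d⁻¹.
Applying C = C₀e^(−kt): 2.262 × 0.5596 = 1.266 mg/L.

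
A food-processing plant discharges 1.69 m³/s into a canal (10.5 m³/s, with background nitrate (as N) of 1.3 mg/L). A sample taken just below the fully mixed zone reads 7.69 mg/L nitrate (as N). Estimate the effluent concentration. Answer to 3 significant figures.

47.4 mg/L

Mass balance: 10.50·1.300 + 1.690·Cₑ = 12.19·7.690
→ Cₑ = (12.19·7.690 − 10.50·1.300) / 1.690 = 47.39 mg/L.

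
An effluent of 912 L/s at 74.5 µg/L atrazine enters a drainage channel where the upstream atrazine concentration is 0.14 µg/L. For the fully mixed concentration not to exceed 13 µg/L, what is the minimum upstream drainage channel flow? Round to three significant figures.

4360 L/s

Set C_mix = 13: (Q·0.1400 + 912.0·74.50) / (Q + 912.0) = 13
→ Q = 912.0·(74.50 − 13)/(13 − 0.1400) = 4361 L/s.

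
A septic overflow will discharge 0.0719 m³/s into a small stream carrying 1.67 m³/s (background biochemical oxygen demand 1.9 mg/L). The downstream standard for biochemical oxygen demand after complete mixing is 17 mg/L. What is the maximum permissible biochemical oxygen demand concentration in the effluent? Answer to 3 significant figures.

368 mg/L

At the limit, (Qr·Cr + Qe·Cₑ)/(Qr + Qe) = 17:
Cₑ = (1.742·17 − 1.670·1.900) / 0.07190 = 367.7 mg/L.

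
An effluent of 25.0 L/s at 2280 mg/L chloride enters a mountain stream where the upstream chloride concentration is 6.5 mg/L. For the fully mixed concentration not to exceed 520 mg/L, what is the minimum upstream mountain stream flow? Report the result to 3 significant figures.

85.7 L/s

Set C_mix = 520: (Q·6.500 + 25.00·2280) / (Q + 25.00) = 520
→ Q = 25.00·(2280 − 520)/(520 − 6.500) = 85.69 L/s.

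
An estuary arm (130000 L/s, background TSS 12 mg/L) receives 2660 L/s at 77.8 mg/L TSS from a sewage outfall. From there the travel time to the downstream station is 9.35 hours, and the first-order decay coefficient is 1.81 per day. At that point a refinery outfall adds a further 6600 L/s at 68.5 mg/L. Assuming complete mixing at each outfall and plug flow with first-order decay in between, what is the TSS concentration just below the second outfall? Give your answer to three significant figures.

9.51 mg/L

After mixing, C = (130000·12.00 + 2660·77.80) / 132700 = 1767000/132700 = 13.32 mg/L; combined flow 132700 L/s.
Applying C = C₀e^(−kt): 13.32 × 0.4940 = 6.580 mg/L.
At the second outfall, C = (132700·6.580 + 6600·68.50) / (132700 + 6600) = 9.515 mg/L.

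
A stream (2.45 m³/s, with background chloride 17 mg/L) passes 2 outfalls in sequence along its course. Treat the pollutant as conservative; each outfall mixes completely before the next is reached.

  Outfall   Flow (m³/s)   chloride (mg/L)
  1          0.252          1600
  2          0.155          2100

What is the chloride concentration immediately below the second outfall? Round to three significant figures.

270 mg/L

Below outfall 1: Q → 2.702 m³/s, C = (2.450·17.00 + 0.2520·1600)/2.702 = 164.6 mg/L.
Below outfall 2: Q → 2.857 m³/s, C = (2.702·164.6 + 0.1550·2100)/2.857 = 269.6 mg/L.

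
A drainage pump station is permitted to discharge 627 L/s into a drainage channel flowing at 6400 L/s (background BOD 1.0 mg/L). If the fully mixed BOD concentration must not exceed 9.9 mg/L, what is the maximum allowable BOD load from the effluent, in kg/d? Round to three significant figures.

5460 kg/d

Mass balance at the limit: 6400·1.000 + 627.0·Cₑ = 7027·9.9 → Cₑ = 100.7 mg/L.
627.0 L/s = 0.6270 m³/s. Load = 0.6270 m³/s × 100.7 g/m³ × 86 400 s/d = 5458 kg/d.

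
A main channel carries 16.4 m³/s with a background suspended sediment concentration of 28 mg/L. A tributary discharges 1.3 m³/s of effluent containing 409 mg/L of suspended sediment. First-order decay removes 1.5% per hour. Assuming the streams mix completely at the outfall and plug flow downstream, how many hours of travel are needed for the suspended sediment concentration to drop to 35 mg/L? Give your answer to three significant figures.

31.1 h

Mixed concentration C = ΣQC/ΣQ = (16.40·28.00 + 1.300·409.0) / 17.70 = 990.9/17.70 = 55.98 mg/L.
1.5%/h lost → k = −ln(1 − 0.015) = 0.01511 h⁻¹.
55.98·exp(−k·t) = 35 → t = ln(55.98/35)/k = 111900 s = 31.08 h.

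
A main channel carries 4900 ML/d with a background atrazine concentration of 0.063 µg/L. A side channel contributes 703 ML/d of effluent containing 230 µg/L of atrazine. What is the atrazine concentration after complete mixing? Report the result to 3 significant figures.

28.9 µg/L

Mixed concentration C = ΣQC/ΣQ = (4900·0.06300 + 703.0·230.0) / 5603 = 162000/5603 = 28.91 µg/L.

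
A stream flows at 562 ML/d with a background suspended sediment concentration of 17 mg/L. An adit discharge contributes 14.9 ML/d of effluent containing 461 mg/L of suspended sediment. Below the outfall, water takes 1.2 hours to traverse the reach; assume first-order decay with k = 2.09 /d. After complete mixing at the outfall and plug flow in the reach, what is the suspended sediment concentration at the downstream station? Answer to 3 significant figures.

25.6 mg/L

After mixing, C = (562.0·17.00 + 14.90·461.0) / 576.9 = 16420/576.9 = 28.47 mg/L.
After decay, C = 28.47 × e^(−kt) = 28.47 × 0.9008 = 25.64 mg/L.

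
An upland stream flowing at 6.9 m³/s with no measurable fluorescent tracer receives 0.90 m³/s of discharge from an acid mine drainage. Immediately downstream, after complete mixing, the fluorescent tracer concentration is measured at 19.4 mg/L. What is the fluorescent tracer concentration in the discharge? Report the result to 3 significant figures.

Mass balance: 6.900·0 + 0.9000·Cₑ = 7.800·19.40
→ Cₑ = (7.800·19.40 − 6.900·0) / 0.9000 = 168.1 mg/L.

168 mg/L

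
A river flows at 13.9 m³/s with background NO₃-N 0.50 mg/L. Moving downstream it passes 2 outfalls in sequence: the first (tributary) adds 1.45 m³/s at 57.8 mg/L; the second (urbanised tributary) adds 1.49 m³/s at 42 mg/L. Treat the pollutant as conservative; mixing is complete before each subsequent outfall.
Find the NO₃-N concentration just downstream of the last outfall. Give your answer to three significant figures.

9.11 mg/L

Outfall 1: combined Q = 15.35 m³/s; C = (13.90·0.5000 + 1.450·57.80)/15.35 = 5.913 mg/L.
Outfall 2: combined Q = 16.84 m³/s; C = (15.35·5.913 + 1.490·42.00)/16.84 = 9.106 mg/L.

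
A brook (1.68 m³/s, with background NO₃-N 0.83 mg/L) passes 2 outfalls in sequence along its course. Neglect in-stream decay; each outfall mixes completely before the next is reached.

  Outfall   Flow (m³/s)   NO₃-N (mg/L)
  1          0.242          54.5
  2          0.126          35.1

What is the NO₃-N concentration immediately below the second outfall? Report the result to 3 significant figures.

Outfall 1: combined Q = 1.922 m³/s; C = (1.680·0.8300 + 0.2420·54.50)/1.922 = 7.588 mg/L.
Outfall 2: combined Q = 2.048 m³/s; C = (1.922·7.588 + 0.1260·35.10)/2.048 = 9.280 mg/L.

9.28 mg/L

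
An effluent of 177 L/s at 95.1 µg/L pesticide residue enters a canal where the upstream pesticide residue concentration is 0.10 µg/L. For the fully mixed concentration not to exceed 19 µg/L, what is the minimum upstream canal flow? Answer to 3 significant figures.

713 L/s

Set C_mix = 19: (Q·0.1000 + 177.0·95.10) / (Q + 177.0) = 19
→ Q = 177.0·(95.10 − 19)/(19 − 0.1000) = 712.7 L/s.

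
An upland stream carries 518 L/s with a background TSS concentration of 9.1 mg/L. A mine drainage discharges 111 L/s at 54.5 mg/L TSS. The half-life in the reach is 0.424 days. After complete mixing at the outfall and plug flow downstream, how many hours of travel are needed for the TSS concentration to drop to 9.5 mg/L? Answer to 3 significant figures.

Conservation of mass: C = (518.0·9.100 + 111.0·54.50) / 629.0 = 10760/629.0 = 17.11 mg/L.
Half-life 0.424 d → k = ln 2 / 0.424 = 1.635 d⁻¹.
17.11·exp(−k·t) = 9.5 → t = ln(17.11/9.5)/k = 31100 s = 8.639 h.

8.64 h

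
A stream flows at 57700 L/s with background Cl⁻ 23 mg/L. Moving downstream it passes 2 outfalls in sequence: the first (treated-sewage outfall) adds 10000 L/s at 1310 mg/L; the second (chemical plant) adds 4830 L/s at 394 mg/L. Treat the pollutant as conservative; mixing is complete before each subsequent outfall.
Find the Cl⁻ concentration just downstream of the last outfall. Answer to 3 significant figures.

225 mg/L

Outfall 1: combined Q = 67700 L/s; C = (57700·23.00 + 10000·1310)/67700 = 213.1 mg/L.
Outfall 2: combined Q = 72530 L/s; C = (67700·213.1 + 4830·394.0)/72530 = 225.1 mg/L.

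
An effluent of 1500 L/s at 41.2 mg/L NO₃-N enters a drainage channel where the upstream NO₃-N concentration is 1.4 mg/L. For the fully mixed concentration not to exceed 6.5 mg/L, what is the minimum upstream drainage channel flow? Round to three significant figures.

Set C_mix = 6.5: (Q·1.400 + 1500·41.20) / (Q + 1500) = 6.5
→ Q = 1500·(41.20 − 6.5)/(6.5 − 1.400) = 10210 L/s.

10200 L/s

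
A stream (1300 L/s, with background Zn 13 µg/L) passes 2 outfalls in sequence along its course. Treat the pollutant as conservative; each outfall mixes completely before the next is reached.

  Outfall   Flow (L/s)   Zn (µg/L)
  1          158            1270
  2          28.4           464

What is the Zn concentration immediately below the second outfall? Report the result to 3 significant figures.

Below outfall 1: Q → 1458 L/s, C = (1300·13.00 + 158.0·1270)/1458 = 149.2 µg/L.
Below outfall 2: Q → 1486 L/s, C = (1458·149.2 + 28.40·464.0)/1486 = 155.2 µg/L.

155 µg/L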